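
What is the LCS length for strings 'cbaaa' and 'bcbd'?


DP table for LCS of 'cbaaa' and 'bcbd':
       b  c  b  d
    0  0  0  0  0
  c 0  0  1  1  1
  b 0  1  1  2  2
  a 0  1  1  2  2
  a 0  1  1  2  2
  a 0  1  1  2  2
LCS: 'cb'
LCS length = 2

2


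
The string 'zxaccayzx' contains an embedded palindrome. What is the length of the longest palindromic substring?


Scanning 'zxaccayzx' for palindromic substrings.
Substring at positions 2-5: 'acca'.
Check: reverse('acca') = 'acca' -> palindrome confirmed.
Neighbouring characters ('x' / 'y') break symmetry, so it cannot extend further.
No longer palindromic substring exists; longest length = 4

4


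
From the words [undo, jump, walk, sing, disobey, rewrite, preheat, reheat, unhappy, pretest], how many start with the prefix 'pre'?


Checking each word for prefix 'pre':
  'undo' -> no (count: 0)
  'jump' -> no (count: 0)
  'walk' -> no (count: 0)
  'sing' -> no (count: 0)
  'disobey' -> no (count: 0)
  'rewrite' -> no (count: 0)
  'preheat' -> YES, starts with 'pre' (count: 1)
  'reheat' -> no (count: 1)
  'unhappy' -> no (count: 1)
  'pretest' -> YES, starts with 'pre' (count: 2)
Total with prefix 'pre': 2

2


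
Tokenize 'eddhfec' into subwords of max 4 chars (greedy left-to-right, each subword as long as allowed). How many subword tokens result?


'eddhfec' has 7 characters.
Chunking with max size 4:
  Chunk 1: 'eddh' (positions 0-3)
  Chunk 2: 'fec' (positions 4-6)
Total chunks: ceil(7 / 4) = 2

2


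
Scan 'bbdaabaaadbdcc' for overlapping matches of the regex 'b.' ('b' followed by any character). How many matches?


Pattern: b. means 'b' followed by any character.
Scanning 'bbdaabaaadbdcc' position-by-position:
  Pos 0: window 'bb' -> MATCH
  Pos 1: window 'bd' -> MATCH
  Pos 2: window 'da' -> no
  Pos 3: window 'aa' -> no
  Pos 4: window 'ab' -> no
  Pos 5: window 'ba' -> MATCH
  Pos 6: window 'aa' -> no
  Pos 7: window 'aa' -> no
  Pos 8: window 'ad' -> no
  Pos 9: window 'db' -> no
  Pos 10: window 'bd' -> MATCH
  Pos 11: window 'dc' -> no
  Pos 12: window 'cc' -> no
  Pos 13: window 'c' -> no
Total matches: 4

4


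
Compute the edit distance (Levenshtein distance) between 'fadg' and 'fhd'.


Building DP table for s1='fadg' (len 4) and s2='fhd' (len 3):
       f  h  d
    0  1  2  3
  f 1  0  1  2
  a 2  1  1  2
  d 3  2  2  1
  g 4  3  3  2
Edit distance = dp[4][3] = 2

2


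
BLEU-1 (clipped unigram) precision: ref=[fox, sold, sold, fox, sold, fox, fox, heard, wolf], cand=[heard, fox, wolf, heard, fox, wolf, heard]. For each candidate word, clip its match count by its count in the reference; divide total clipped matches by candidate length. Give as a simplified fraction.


Reference word counts: {'fox': 4, 'heard': 1, 'sold': 3, 'wolf': 1}
Checking each candidate word (with clipping):
  'heard' -> in reference (ref count 1, used 1/1) -> match (matches: 1)
  'fox' -> in reference (ref count 4, used 1/4) -> match (matches: 2)
  'wolf' -> in reference (ref count 1, used 1/1) -> match (matches: 3)
  'heard' -> ref count 1 already used up (1/1) -> clipped, no match (matches: 3)
  'fox' -> in reference (ref count 4, used 2/4) -> match (matches: 4)
  'wolf' -> ref count 1 already used up (1/1) -> clipped, no match (matches: 4)
  'heard' -> ref count 1 already used up (1/1) -> clipped, no match (matches: 4)
Clipped matches: 4, Candidate length: 7
Precision = 4/7

4/7


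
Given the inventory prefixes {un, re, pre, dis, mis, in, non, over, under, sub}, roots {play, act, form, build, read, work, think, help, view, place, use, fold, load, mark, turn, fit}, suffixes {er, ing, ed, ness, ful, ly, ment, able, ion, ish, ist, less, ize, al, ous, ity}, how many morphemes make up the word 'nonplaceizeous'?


Segmenting 'nonplaceizeous' against the inventory:
  'non' -> prefix (morpheme 1)
  'place' -> root (morpheme 2)
  'ize' -> suffix (morpheme 3)
  'ous' -> suffix (morpheme 4)
Total morphemes: 4

4


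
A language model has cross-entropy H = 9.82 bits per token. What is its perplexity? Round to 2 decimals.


Perplexity formula: PP = 2^H
H = 9.82
PP = 2^9.82
Decompose: 2^9.82 = 2^9 * 2^0.82
2^9 = 512, 2^0.82 ~ 1.7654060
PP ~ 512 * 1.7654060 = 903.8878720
Rounded to 2 decimals: 903.89

903.89


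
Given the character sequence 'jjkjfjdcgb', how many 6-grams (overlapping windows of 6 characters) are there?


String 'jjkjfjdcgb' has length L = 10.
Number of overlapping n-grams = L - n + 1
Substituting: 10 - 6 + 1 = 5

5


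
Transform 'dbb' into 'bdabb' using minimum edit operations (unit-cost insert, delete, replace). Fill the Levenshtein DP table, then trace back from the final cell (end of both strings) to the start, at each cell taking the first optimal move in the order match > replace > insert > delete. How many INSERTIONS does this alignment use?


Edit distance = 2. Backtracking from cell (3, 5) with preference match > replace > insert > delete,
then listing the resulting alignment 'dbb' -> 'bdabb' left to right:
  Step 1: insert 'b' [insertion #1]
  Step 2: keep 'd'
  Step 3: insert 'a' [insertion #2]
  Step 4: keep 'b'
  Step 5: keep 'b'
Total insertions: 2

2


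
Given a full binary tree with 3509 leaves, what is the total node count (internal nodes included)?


Leaf nodes (terminals): 3509
Internal nodes = n - 1 = 3509 - 1 = 3508
Total = leaves + internal = 3509 + 3508 = 7017

7017


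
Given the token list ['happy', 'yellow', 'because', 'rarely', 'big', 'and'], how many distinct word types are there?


Listing all tokens and tracking unique types:
  Token 1: 'happy' -> NEW (unique so far: 1)
  Token 2: 'yellow' -> NEW (unique so far: 2)
  Token 3: 'because' -> NEW (unique so far: 3)
  Token 4: 'rarely' -> NEW (unique so far: 4)
  Token 5: 'big' -> NEW (unique so far: 5)
  Token 6: 'and' -> NEW (unique so far: 6)
Unique types: ('and', 'because', 'big', 'happy', 'rarely', 'yellow')
Vocabulary size: 6

6


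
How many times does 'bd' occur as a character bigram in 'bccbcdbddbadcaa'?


Scanning 'bccbcdbddbadcaa' for bigram 'bd':
  Position 0: 'bc' -> no
  Position 1: 'cc' -> no
  Position 2: 'cb' -> no
  Position 3: 'bc' -> no
  Position 4: 'cd' -> no
  Position 5: 'db' -> no
  Position 6: 'bd' -> MATCH
  Position 7: 'dd' -> no
  Position 8: 'db' -> no
  Position 9: 'ba' -> no
  Position 10: 'ad' -> no
  Position 11: 'dc' -> no
  Position 12: 'ca' -> no
  Position 13: 'aa' -> no
Total matches: 1

1


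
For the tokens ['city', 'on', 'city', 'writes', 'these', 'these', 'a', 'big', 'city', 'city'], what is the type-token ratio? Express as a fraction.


Tokens: 10
Unique types: ('a', 'big', 'city', 'on', 'these', 'writes') = 6
TTR = 6/10
Simplify: divide both by 2 -> 3/5
TTR = 3/5

3/5


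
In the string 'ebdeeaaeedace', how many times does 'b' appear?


Scanning 'ebdeeaaeedace' for 'b':
  Position 1: 'b' -> MATCH (count: 1)
Total occurrences of 'b': 1

1


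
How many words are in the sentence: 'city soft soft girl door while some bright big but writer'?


Counting words by splitting on spaces:
  Word 1: 'city'
  Word 2: 'soft'
  Word 3: 'soft'
  Word 4: 'girl'
  Word 5: 'door'
  Word 6: 'while'
  Word 7: 'some'
  Word 8: 'bright'
  Word 9: 'big'
  Word 10: 'but'
  Word 11: 'writer'
Total words: 11

11


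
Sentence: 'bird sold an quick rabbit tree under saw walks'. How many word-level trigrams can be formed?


Word trigrams from [9] words:
  Trigram 1: (bird sold an)
  Trigram 2: (sold an quick)
  Trigram 3: (an quick rabbit)
  Trigram 4: (quick rabbit tree)
  Trigram 5: (rabbit tree under)
  Trigram 6: (tree under saw)
  Trigram 7: (under saw walks)
Total word trigrams: 9 - 2 = 7

7


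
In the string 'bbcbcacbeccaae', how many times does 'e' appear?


Scanning 'bbcbcacbeccaae' for 'e':
  Position 8: 'e' -> MATCH (count: 1)
  Position 13: 'e' -> MATCH (count: 2)
Total occurrences of 'e': 2

2


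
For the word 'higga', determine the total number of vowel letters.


Scanning each character of 'higga':
  Position 1: 'h' -> consonant (running count: 0)
  Position 2: 'i' -> vowel (running count: 1)
  Position 3: 'g' -> consonant (running count: 1)
  Position 4: 'g' -> consonant (running count: 1)
  Position 5: 'a' -> vowel (running count: 2)
Total vowels: 2

2


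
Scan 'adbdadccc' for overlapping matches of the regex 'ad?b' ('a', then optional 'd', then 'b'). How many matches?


Pattern: ad?b means 'a', then optional 'd', then 'b'.
Scanning 'adbdadccc' position-by-position:
  Pos 0: window 'adb' -> MATCH
  Pos 1: window 'dbd' -> no
  Pos 2: window 'bda' -> no
  Pos 3: window 'dad' -> no
  Pos 4: window 'adc' -> no
  Pos 5: window 'dcc' -> no
  Pos 6: window 'ccc' -> no
  Pos 7: window 'cc' -> no
  Pos 8: window 'c' -> no
Total matches: 1

1


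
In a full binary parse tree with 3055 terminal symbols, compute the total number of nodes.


Leaf nodes (terminals): 3055
Internal nodes = n - 1 = 3055 - 1 = 3054
Total = leaves + internal = 3055 + 3054 = 6109

6109


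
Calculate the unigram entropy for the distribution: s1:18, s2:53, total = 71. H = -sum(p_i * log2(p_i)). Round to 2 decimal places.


Computing entropy H = -sum(p_i * log2(p_i)):
  s1: p = 18/71 = 0.2535, -p*log2(p) = 0.5019
  s2: p = 53/71 = 0.7465, -p*log2(p) = 0.3149
H = sum of terms = 0.8168
Rounded to 2 decimals: 0.82

0.82


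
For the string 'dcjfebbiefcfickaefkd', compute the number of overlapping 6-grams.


String 'dcjfebbiefcfickaefkd' has length L = 20.
Number of overlapping n-grams = L - n + 1
Substituting: 20 - 6 + 1 = 15

15


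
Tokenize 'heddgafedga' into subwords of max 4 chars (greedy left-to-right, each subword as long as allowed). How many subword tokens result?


'heddgafedga' has 11 characters.
Chunking with max size 4:
  Chunk 1: 'hedd' (positions 0-3)
  Chunk 2: 'gafe' (positions 4-7)
  Chunk 3: 'dga' (positions 8-10)
Total chunks: ceil(11 / 4) = 3

3


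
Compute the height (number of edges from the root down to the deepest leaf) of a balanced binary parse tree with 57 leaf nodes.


In a balanced binary tree with n leaves the deepest leaf is ceil(log2(n)) edges below the root.
log2(57) = 5.8329
ceil(5.8329) = 6
height (edges) = 6

6


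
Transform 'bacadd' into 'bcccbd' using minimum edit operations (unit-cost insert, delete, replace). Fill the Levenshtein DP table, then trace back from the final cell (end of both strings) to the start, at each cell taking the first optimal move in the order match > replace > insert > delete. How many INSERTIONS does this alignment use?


Edit distance = 3. Backtracking from cell (6, 6) with preference match > replace > insert > delete,
then listing the resulting alignment 'bacadd' -> 'bcccbd' left to right:
  Step 1: keep 'b'
  Step 2: replace a->c
  Step 3: keep 'c'
  Step 4: replace a->c
  Step 5: replace d->b
  Step 6: keep 'd'
Total insertions: 0

0


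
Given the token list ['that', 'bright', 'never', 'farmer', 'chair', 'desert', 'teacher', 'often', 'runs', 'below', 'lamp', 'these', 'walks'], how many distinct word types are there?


Listing all tokens and tracking unique types:
  Token 1: 'that' -> NEW (unique so far: 1)
  Token 2: 'bright' -> NEW (unique so far: 2)
  Token 3: 'never' -> NEW (unique so far: 3)
  Token 4: 'farmer' -> NEW (unique so far: 4)
  Token 5: 'chair' -> NEW (unique so far: 5)
  Token 6: 'desert' -> NEW (unique so far: 6)
  Token 7: 'teacher' -> NEW (unique so far: 7)
  Token 8: 'often' -> NEW (unique so far: 8)
  Token 9: 'runs' -> NEW (unique so far: 9)
  Token 10: 'below' -> NEW (unique so far: 10)
  Token 11: 'lamp' -> NEW (unique so far: 11)
  Token 12: 'these' -> NEW (unique so far: 12)
  Token 13: 'walks' -> NEW (unique so far: 13)
Unique types: ('below', 'bright', 'chair', 'desert', 'farmer', 'lamp', 'never', 'often', 'runs', 'teacher', 'that', 'these', 'walks')
Vocabulary size: 13

13


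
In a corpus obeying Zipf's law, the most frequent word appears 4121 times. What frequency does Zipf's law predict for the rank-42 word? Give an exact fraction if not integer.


Zipf's law: freq(rank) = f1 / rank
f1 = 4121, rank = 42
freq = 4121 / 42
GCD(4121, 42) = 1
Simplified: 4121/42

4121/42


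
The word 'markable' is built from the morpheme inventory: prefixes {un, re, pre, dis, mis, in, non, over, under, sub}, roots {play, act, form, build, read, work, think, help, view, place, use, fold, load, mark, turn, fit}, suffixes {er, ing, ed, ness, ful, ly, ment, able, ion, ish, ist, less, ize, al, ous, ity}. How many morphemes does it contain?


Segmenting 'markable' against the inventory:
  'mark' -> root (morpheme 1)
  'able' -> suffix (morpheme 2)
Total morphemes: 2

2


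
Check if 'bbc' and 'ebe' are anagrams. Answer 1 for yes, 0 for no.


Sort characters of 'bbc': 'bbc'
Sort characters of 'ebe': 'bee'
Sorted forms differ -> they are NOT anagrams
Result: 0

0


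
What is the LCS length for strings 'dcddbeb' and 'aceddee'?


DP table for LCS of 'dcddbeb' and 'aceddee':
       a  c  e  d  d  e  e
    0  0  0  0  0  0  0  0
  d 0  0  0  0  1  1  1  1
  c 0  0  1  1  1  1  1  1
  d 0  0  1  1  2  2  2  2
  d 0  0  1  1  2  3  3  3
  b 0  0  1  1  2  3  3  3
  e 0  0  1  2  2  3  4  4
  b 0  0  1  2  2  3  4  4
LCS: 'cdde'
LCS length = 4

4


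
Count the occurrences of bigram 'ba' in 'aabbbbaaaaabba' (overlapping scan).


Scanning 'aabbbbaaaaabba' for bigram 'ba':
  Position 0: 'aa' -> no
  Position 1: 'ab' -> no
  Position 2: 'bb' -> no
  Position 3: 'bb' -> no
  Position 4: 'bb' -> no
  Position 5: 'ba' -> MATCH
  Position 6: 'aa' -> no
  Position 7: 'aa' -> no
  Position 8: 'aa' -> no
  Position 9: 'aa' -> no
  Position 10: 'ab' -> no
  Position 11: 'bb' -> no
  Position 12: 'ba' -> MATCH
Total matches: 2

2


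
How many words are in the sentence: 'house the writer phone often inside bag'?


Counting words by splitting on spaces:
  Word 1: 'house'
  Word 2: 'the'
  Word 3: 'writer'
  Word 4: 'phone'
  Word 5: 'often'
  Word 6: 'inside'
  Word 7: 'bag'
Total words: 7

7


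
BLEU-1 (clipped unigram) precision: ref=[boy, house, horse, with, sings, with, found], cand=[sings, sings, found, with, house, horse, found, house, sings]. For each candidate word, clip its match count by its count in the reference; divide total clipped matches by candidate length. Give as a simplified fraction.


Reference word counts: {'boy': 1, 'found': 1, 'horse': 1, 'house': 1, 'sings': 1, 'with': 2}
Checking each candidate word (with clipping):
  'sings' -> in reference (ref count 1, used 1/1) -> match (matches: 1)
  'sings' -> ref count 1 already used up (1/1) -> clipped, no match (matches: 1)
  'found' -> in reference (ref count 1, used 1/1) -> match (matches: 2)
  'with' -> in reference (ref count 2, used 1/2) -> match (matches: 3)
  'house' -> in reference (ref count 1, used 1/1) -> match (matches: 4)
  'horse' -> in reference (ref count 1, used 1/1) -> match (matches: 5)
  'found' -> ref count 1 already used up (1/1) -> clipped, no match (matches: 5)
  'house' -> ref count 1 already used up (1/1) -> clipped, no match (matches: 5)
  'sings' -> ref count 1 already used up (1/1) -> clipped, no match (matches: 5)
Clipped matches: 5, Candidate length: 9
Precision = 5/9

5/9


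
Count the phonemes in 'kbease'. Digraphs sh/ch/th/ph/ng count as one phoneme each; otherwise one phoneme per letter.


Parsing 'kbease' greedily, digraphs first:
  'k' -> consonant phoneme (phonemes so far: 1)
  'b' -> consonant phoneme (phonemes so far: 2)
  'e' -> vowel phoneme (phonemes so far: 3)
  'a' -> vowel phoneme (phonemes so far: 4)
  's' -> consonant phoneme (phonemes so far: 5)
  'e' -> vowel phoneme (phonemes so far: 6)
Total phonemes: 6

6


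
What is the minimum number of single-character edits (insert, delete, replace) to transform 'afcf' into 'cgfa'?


Building DP table for s1='afcf' (len 4) and s2='cgfa' (len 4):
       c  g  f  a
    0  1  2  3  4
  a 1  1  2  3  3
  f 2  2  2  2  3
  c 3  2  3  3  3
  f 4  3  3  3  4
Edit distance = dp[4][4] = 4

4


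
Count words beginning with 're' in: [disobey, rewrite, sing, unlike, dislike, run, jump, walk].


Checking each word for prefix 're':
  'disobey' -> no (count: 0)
  'rewrite' -> YES, starts with 're' (count: 1)
  'sing' -> no (count: 1)
  'unlike' -> no (count: 1)
  'dislike' -> no (count: 1)
  'run' -> no (count: 1)
  'jump' -> no (count: 1)
  'walk' -> no (count: 1)
Total with prefix 're': 1

1


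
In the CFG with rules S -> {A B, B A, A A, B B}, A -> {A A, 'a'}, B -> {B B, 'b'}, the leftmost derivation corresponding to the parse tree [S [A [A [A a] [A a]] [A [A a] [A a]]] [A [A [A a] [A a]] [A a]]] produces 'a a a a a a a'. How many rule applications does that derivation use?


Every bracketed nonterminal node [X ...] in the tree is produced by exactly one rule application.
Reading the tree off as a leftmost derivation:
  Step 1: S  =>  A A   (applied S -> A A)
  Step 2: A A  =>  A A A   (applied A -> A A)
  Step 3: A A A  =>  A A A A   (applied A -> A A)
  Step 4: A A A A  =>  a A A A   (applied A -> a)
  Step 5: a A A A  =>  a a A A   (applied A -> a)
  Step 6: a a A A  =>  a a A A A   (applied A -> A A)
  Step 7: a a A A A  =>  a a a A A   (applied A -> a)
  Step 8: a a a A A  =>  a a a a A   (applied A -> a)
  Step 9: a a a a A  =>  a a a a A A   (applied A -> A A)
  Step 10: a a a a A A  =>  a a a a A A A   (applied A -> A A)
  Step 11: a a a a A A A  =>  a a a a a A A   (applied A -> a)
  Step 12: a a a a a A A  =>  a a a a a a A   (applied A -> a)
  Step 13: a a a a a a A  =>  a a a a a a a   (applied A -> a)
Final yield: a a a a a a a
Total rewrite steps: 13

13


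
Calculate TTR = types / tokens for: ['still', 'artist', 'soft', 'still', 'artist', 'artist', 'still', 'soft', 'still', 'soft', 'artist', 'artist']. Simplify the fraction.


Tokens: 12
Unique types: ('artist', 'soft', 'still') = 3
TTR = 3/12
Simplify: divide both by 3 -> 1/4
TTR = 1/4

1/4


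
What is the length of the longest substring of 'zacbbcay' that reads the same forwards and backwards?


Scanning 'zacbbcay' for palindromic substrings.
Substring at positions 1-6: 'acbbca'.
Check: reverse('acbbca') = 'acbbca' -> palindrome confirmed.
Neighbouring characters ('z' / 'y') break symmetry, so it cannot extend further.
No longer palindromic substring exists; longest length = 6

6


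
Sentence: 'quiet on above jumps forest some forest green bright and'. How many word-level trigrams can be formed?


Word trigrams from [10] words:
  Trigram 1: (quiet on above)
  Trigram 2: (on above jumps)
  Trigram 3: (above jumps forest)
  Trigram 4: (jumps forest some)
  Trigram 5: (forest some forest)
  Trigram 6: (some forest green)
  Trigram 7: (forest green bright)
  Trigram 8: (green bright and)
Total word trigrams: 10 - 2 = 8

8


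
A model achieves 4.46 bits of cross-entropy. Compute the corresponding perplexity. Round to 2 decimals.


Perplexity formula: PP = 2^H
H = 4.46
PP = 2^4.46
Decompose: 2^4.46 = 2^4 * 2^0.46
2^4 = 16, 2^0.46 ~ 1.3755418
PP ~ 16 * 1.3755418 = 22.0086688
Rounded to 2 decimals: 22.01

22.01


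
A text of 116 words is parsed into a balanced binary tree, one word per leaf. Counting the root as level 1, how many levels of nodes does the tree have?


In a balanced binary tree with n leaves the deepest leaf is ceil(log2(n)) edges below the root,
so counting node levels inclusive of root and leaves gives ceil(log2(n)) + 1 levels.
log2(116) = 6.8580
ceil(6.8580) = 7
levels = 7 + 1 = 8

8


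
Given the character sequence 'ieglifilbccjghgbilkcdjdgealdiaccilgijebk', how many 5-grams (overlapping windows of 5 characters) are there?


String 'ieglifilbccjghgbilkcdjdgealdiaccilgijebk' has length L = 40.
Number of overlapping n-grams = L - n + 1
Substituting: 40 - 5 + 1 = 36

36


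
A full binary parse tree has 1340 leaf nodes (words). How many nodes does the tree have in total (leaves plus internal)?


Leaf nodes (terminals): 1340
Internal nodes = n - 1 = 1340 - 1 = 1339
Total = leaves + internal = 1340 + 1339 = 2679

2679


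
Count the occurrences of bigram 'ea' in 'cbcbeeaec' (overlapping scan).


Scanning 'cbcbeeaec' for bigram 'ea':
  Position 0: 'cb' -> no
  Position 1: 'bc' -> no
  Position 2: 'cb' -> no
  Position 3: 'be' -> no
  Position 4: 'ee' -> no
  Position 5: 'ea' -> MATCH
  Position 6: 'ae' -> no
  Position 7: 'ec' -> no
Total matches: 1

1


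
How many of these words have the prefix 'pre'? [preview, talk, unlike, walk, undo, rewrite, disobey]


Checking each word for prefix 'pre':
  'preview' -> YES, starts with 'pre' (count: 1)
  'talk' -> no (count: 1)
  'unlike' -> no (count: 1)
  'walk' -> no (count: 1)
  'undo' -> no (count: 1)
  'rewrite' -> no (count: 1)
  'disobey' -> no (count: 1)
Total with prefix 'pre': 1

1


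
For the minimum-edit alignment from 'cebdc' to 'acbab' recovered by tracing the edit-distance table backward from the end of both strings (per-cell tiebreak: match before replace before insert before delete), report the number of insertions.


Edit distance = 4. Backtracking from cell (5, 5) with preference match > replace > insert > delete,
then listing the resulting alignment 'cebdc' -> 'acbab' left to right:
  Step 1: replace c->a
  Step 2: replace e->c
  Step 3: keep 'b'
  Step 4: replace d->a
  Step 5: replace c->b
Total insertions: 0

0


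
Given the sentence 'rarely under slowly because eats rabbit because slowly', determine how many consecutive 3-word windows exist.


Word trigrams from [8] words:
  Trigram 1: (rarely under slowly)
  Trigram 2: (under slowly because)
  Trigram 3: (slowly because eats)
  Trigram 4: (because eats rabbit)
  Trigram 5: (eats rabbit because)
  Trigram 6: (rabbit because slowly)
Total word trigrams: 8 - 2 = 6

6


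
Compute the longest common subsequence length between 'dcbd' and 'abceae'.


DP table for LCS of 'dcbd' and 'abceae':
       a  b  c  e  a  e
    0  0  0  0  0  0  0
  d 0  0  0  0  0  0  0
  c 0  0  0  1  1  1  1
  b 0  0  1  1  1  1  1
  d 0  0  1  1  1  1  1
LCS: 'c'
LCS length = 1

1


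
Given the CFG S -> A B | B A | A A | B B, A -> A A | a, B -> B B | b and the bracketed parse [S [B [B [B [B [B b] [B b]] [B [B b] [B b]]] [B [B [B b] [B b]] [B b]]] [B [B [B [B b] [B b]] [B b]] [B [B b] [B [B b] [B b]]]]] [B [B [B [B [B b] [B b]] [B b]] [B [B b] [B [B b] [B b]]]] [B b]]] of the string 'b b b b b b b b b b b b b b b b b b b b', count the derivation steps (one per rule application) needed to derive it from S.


Every bracketed nonterminal node [X ...] in the tree is produced by exactly one rule application.
Reading the tree off as a leftmost derivation:
  Step 1: S  =>  B B   (applied S -> B B)
  Step 2: B B  =>  B B B   (applied B -> B B)
  Step 3: B B B  =>  B B B B   (applied B -> B B)
  Step 4: B B B B  =>  B B B B B   (applied B -> B B)
  Step 5: B B B B B  =>  B B B B B B   (applied B -> B B)
  Step 6: B B B B B B  =>  b B B B B B   (applied B -> b)
  Step 7: b B B B B B  =>  b b B B B B   (applied B -> b)
  Step 8: b b B B B B  =>  b b B B B B B   (applied B -> B B)
  Step 9: b b B B B B B  =>  b b b B B B B   (applied B -> b)
  Step 10: b b b B B B B  =>  b b b b B B B   (applied B -> b)
  Step 11: b b b b B B B  =>  b b b b B B B B   (applied B -> B B)
  Step 12: b b b b B B B B  =>  b b b b B B B B B   (applied B -> B B)
  Step 13: b b b b B B B B B  =>  b b b b b B B B B   (applied B -> b)
  Step 14: b b b b b B B B B  =>  b b b b b b B B B   (applied B -> b)
  Step 15: b b b b b b B B B  =>  b b b b b b b B B   (applied B -> b)
  Step 16: b b b b b b b B B  =>  b b b b b b b B B B   (applied B -> B B)
  Step 17: b b b b b b b B B B  =>  b b b b b b b B B B B   (applied B -> B B)
  Step 18: b b b b b b b B B B B  =>  b b b b b b b B B B B B   (applied B -> B B)
  Step 19: b b b b b b b B B B B B  =>  b b b b b b b b B B B B   (applied B -> b)
  Step 20: b b b b b b b b B B B B  =>  b b b b b b b b b B B B   (applied B -> b)
  Step 21: b b b b b b b b b B B B  =>  b b b b b b b b b b B B   (applied B -> b)
  Step 22: b b b b b b b b b b B B  =>  b b b b b b b b b b B B B   (applied B -> B B)
  Step 23: b b b b b b b b b b B B B  =>  b b b b b b b b b b b B B   (applied B -> b)
  Step 24: b b b b b b b b b b b B B  =>  b b b b b b b b b b b B B B   (applied B -> B B)
  Step 25: b b b b b b b b b b b B B B  =>  b b b b b b b b b b b b B B   (applied B -> b)
  Step 26: b b b b b b b b b b b b B B  =>  b b b b b b b b b b b b b B   (applied B -> b)
  Step 27: b b b b b b b b b b b b b B  =>  b b b b b b b b b b b b b B B   (applied B -> B B)
  Step 28: b b b b b b b b b b b b b B B  =>  b b b b b b b b b b b b b B B B   (applied B -> B B)
  Step 29: b b b b b b b b b b b b b B B B  =>  b b b b b b b b b b b b b B B B B   (applied B -> B B)
  Step 30: b b b b b b b b b b b b b B B B B  =>  b b b b b b b b b b b b b B B B B B   (applied B -> B B)
  Step 31: b b b b b b b b b b b b b B B B B B  =>  b b b b b b b b b b b b b b B B B B   (applied B -> b)
  Step 32: b b b b b b b b b b b b b b B B B B  =>  b b b b b b b b b b b b b b b B B B   (applied B -> b)
  Step 33: b b b b b b b b b b b b b b b B B B  =>  b b b b b b b b b b b b b b b b B B   (applied B -> b)
  Step 34: b b b b b b b b b b b b b b b b B B  =>  b b b b b b b b b b b b b b b b B B B   (applied B -> B B)
  Step 35: b b b b b b b b b b b b b b b b B B B  =>  b b b b b b b b b b b b b b b b b B B   (applied B -> b)
  Step 36: b b b b b b b b b b b b b b b b b B B  =>  b b b b b b b b b b b b b b b b b B B B   (applied B -> B B)
  Step 37: b b b b b b b b b b b b b b b b b B B B  =>  b b b b b b b b b b b b b b b b b b B B   (applied B -> b)
  Step 38: b b b b b b b b b b b b b b b b b b B B  =>  b b b b b b b b b b b b b b b b b b b B   (applied B -> b)
  Step 39: b b b b b b b b b b b b b b b b b b b B  =>  b b b b b b b b b b b b b b b b b b b b   (applied B -> b)
Final yield: b b b b b b b b b b b b b b b b b b b b
Total rewrite steps: 39

39


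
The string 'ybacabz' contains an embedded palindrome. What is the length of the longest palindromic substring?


Scanning 'ybacabz' for palindromic substrings.
Substring at positions 1-5: 'bacab'.
Check: reverse('bacab') = 'bacab' -> palindrome confirmed.
Neighbouring characters ('y' / 'z') break symmetry, so it cannot extend further.
No longer palindromic substring exists; longest length = 5

5


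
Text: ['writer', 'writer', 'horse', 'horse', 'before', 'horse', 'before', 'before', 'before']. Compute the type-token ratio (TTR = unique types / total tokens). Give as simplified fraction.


Tokens: 9
Unique types: ('before', 'horse', 'writer') = 3
TTR = 3/9
Simplify: divide both by 3 -> 1/3
TTR = 1/3

1/3


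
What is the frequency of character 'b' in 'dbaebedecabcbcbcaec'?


Scanning 'dbaebedecabcbcbcaec' for 'b':
  Position 1: 'b' -> MATCH (count: 1)
  Position 4: 'b' -> MATCH (count: 2)
  Position 10: 'b' -> MATCH (count: 3)
  Position 12: 'b' -> MATCH (count: 4)
  Position 14: 'b' -> MATCH (count: 5)
Total occurrences of 'b': 5

5


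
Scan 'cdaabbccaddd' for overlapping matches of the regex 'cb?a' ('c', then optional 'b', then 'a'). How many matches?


Pattern: cb?a means 'c', then optional 'b', then 'a'.
Scanning 'cdaabbccaddd' position-by-position:
  Pos 0: window 'cda' -> no
  Pos 1: window 'daa' -> no
  Pos 2: window 'aab' -> no
  Pos 3: window 'abb' -> no
  Pos 4: window 'bbc' -> no
  Pos 5: window 'bcc' -> no
  Pos 6: window 'cca' -> no
  Pos 7: window 'cad' -> MATCH
  Pos 8: window 'add' -> no
  Pos 9: window 'ddd' -> no
  Pos 10: window 'dd' -> no
  Pos 11: window 'd' -> no
Total matches: 1

1


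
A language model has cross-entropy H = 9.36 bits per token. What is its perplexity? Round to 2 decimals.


Perplexity formula: PP = 2^H
H = 9.36
PP = 2^9.36
Decompose: 2^9.36 = 2^9 * 2^0.36
2^9 = 512, 2^0.36 ~ 1.2834259
PP ~ 512 * 1.2834259 = 657.1140608
Rounded to 2 decimals: 657.11

657.11


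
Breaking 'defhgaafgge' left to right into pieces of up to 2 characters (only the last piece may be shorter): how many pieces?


'defhgaafgge' has 11 characters.
Chunking with max size 2:
  Chunk 1: 'de' (positions 0-1)
  Chunk 2: 'fh' (positions 2-3)
  Chunk 3: 'ga' (positions 4-5)
  Chunk 4: 'af' (positions 6-7)
  Chunk 5: 'gg' (positions 8-9)
  Chunk 6: 'e' (positions 10-10)
Total chunks: ceil(11 / 2) = 6

6


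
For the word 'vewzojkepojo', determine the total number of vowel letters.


Scanning each character of 'vewzojkepojo':
  Position 1: 'v' -> consonant (running count: 0)
  Position 2: 'e' -> vowel (running count: 1)
  Position 3: 'w' -> consonant (running count: 1)
  Position 4: 'z' -> consonant (running count: 1)
  Position 5: 'o' -> vowel (running count: 2)
  Position 6: 'j' -> consonant (running count: 2)
  Position 7: 'k' -> consonant (running count: 2)
  Position 8: 'e' -> vowel (running count: 3)
  Position 9: 'p' -> consonant (running count: 3)
  Position 10: 'o' -> vowel (running count: 4)
  Position 11: 'j' -> consonant (running count: 4)
  Position 12: 'o' -> vowel (running count: 5)
Total vowels: 5

5


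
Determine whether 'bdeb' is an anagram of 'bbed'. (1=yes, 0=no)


Sort characters of 'bdeb': 'bbde'
Sort characters of 'bbed': 'bbde'
Sorted forms match -> they ARE anagrams
Result: 1

1


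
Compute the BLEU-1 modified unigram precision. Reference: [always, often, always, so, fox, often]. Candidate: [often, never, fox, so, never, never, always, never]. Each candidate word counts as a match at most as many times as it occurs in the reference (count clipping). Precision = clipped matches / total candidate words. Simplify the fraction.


Reference word counts: {'always': 2, 'fox': 1, 'often': 2, 'so': 1}
Checking each candidate word (with clipping):
  'often' -> in reference (ref count 2, used 1/2) -> match (matches: 1)
  'never' -> not in reference -> no match (matches: 1)
  'fox' -> in reference (ref count 1, used 1/1) -> match (matches: 2)
  'so' -> in reference (ref count 1, used 1/1) -> match (matches: 3)
  'never' -> not in reference -> no match (matches: 3)
  'never' -> not in reference -> no match (matches: 3)
  'always' -> in reference (ref count 2, used 1/2) -> match (matches: 4)
  'never' -> not in reference -> no match (matches: 4)
Clipped matches: 4, Candidate length: 8
Precision = 4/8 = 1/2

1/2


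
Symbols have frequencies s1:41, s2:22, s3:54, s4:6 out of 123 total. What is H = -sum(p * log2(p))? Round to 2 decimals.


Computing entropy H = -sum(p_i * log2(p_i)):
  s1: p = 41/123 = 0.3333, -p*log2(p) = 0.5283
  s2: p = 22/123 = 0.1789, -p*log2(p) = 0.4441
  s3: p = 54/123 = 0.4390, -p*log2(p) = 0.5214
  s4: p = 6/123 = 0.0488, -p*log2(p) = 0.2126
H = sum of terms = 1.7064
Rounded to 2 decimals: 1.71

1.71


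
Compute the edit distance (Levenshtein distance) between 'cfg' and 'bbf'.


Building DP table for s1='cfg' (len 3) and s2='bbf' (len 3):
       b  b  f
    0  1  2  3
  c 1  1  2  3
  f 2  2  2  2
  g 3  3  3  3
Edit distance = dp[3][3] = 3

3


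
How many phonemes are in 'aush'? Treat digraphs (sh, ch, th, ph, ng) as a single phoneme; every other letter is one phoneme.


Parsing 'aush' greedily, digraphs first:
  'a' -> vowel phoneme (phonemes so far: 1)
  'u' -> vowel phoneme (phonemes so far: 2)
  'sh' -> digraph (1 consonant phoneme) (phonemes so far: 3)
Total phonemes: 3

3


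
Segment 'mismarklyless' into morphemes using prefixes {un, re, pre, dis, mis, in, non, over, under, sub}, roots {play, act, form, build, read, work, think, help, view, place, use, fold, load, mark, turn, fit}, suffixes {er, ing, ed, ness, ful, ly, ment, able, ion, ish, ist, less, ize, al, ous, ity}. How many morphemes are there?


Segmenting 'mismarklyless' against the inventory:
  'mis' -> prefix (morpheme 1)
  'mark' -> root (morpheme 2)
  'ly' -> suffix (morpheme 3)
  'less' -> suffix (morpheme 4)
Total morphemes: 4

4


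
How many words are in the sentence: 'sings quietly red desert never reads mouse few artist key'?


Counting words by splitting on spaces:
  Word 1: 'sings'
  Word 2: 'quietly'
  Word 3: 'red'
  Word 4: 'desert'
  Word 5: 'never'
  Word 6: 'reads'
  Word 7: 'mouse'
  Word 8: 'few'
  Word 9: 'artist'
  Word 10: 'key'
Total words: 10

10


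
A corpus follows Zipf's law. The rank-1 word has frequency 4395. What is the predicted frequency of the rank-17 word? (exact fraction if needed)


Zipf's law: freq(rank) = f1 / rank
f1 = 4395, rank = 17
freq = 4395 / 17
GCD(4395, 17) = 1
Simplified: 4395/17

4395/17


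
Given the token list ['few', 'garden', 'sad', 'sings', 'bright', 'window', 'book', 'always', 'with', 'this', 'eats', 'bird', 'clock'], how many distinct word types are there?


Listing all tokens and tracking unique types:
  Token 1: 'few' -> NEW (unique so far: 1)
  Token 2: 'garden' -> NEW (unique so far: 2)
  Token 3: 'sad' -> NEW (unique so far: 3)
  Token 4: 'sings' -> NEW (unique so far: 4)
  Token 5: 'bright' -> NEW (unique so far: 5)
  Token 6: 'window' -> NEW (unique so far: 6)
  Token 7: 'book' -> NEW (unique so far: 7)
  Token 8: 'always' -> NEW (unique so far: 8)
  Token 9: 'with' -> NEW (unique so far: 9)
  Token 10: 'this' -> NEW (unique so far: 10)
  Token 11: 'eats' -> NEW (unique so far: 11)
  Token 12: 'bird' -> NEW (unique so far: 12)
  Token 13: 'clock' -> NEW (unique so far: 13)
Unique types: ('always', 'bird', 'book', 'bright', 'clock', 'eats', 'few', 'garden', 'sad', 'sings', 'this', 'window', 'with')
Vocabulary size: 13

13


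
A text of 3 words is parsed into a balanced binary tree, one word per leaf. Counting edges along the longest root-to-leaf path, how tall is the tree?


In a balanced binary tree with n leaves the deepest leaf is ceil(log2(n)) edges below the root.
log2(3) = 1.5850
ceil(1.5850) = 2
height (edges) = 2

2


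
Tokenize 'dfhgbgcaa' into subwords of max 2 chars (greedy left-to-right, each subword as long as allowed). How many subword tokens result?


'dfhgbgcaa' has 9 characters.
Chunking with max size 2:
  Chunk 1: 'df' (positions 0-1)
  Chunk 2: 'hg' (positions 2-3)
  Chunk 3: 'bg' (positions 4-5)
  Chunk 4: 'ca' (positions 6-7)
  Chunk 5: 'a' (positions 8-8)
Total chunks: ceil(9 / 2) = 5

5


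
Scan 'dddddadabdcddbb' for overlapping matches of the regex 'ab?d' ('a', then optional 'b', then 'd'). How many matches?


Pattern: ab?d means 'a', then optional 'b', then 'd'.
Scanning 'dddddadabdcddbb' position-by-position:
  Pos 0: window 'ddd' -> no
  Pos 1: window 'ddd' -> no
  Pos 2: window 'ddd' -> no
  Pos 3: window 'dda' -> no
  Pos 4: window 'dad' -> no
  Pos 5: window 'ada' -> MATCH
  Pos 6: window 'dab' -> no
  Pos 7: window 'abd' -> MATCH
  Pos 8: window 'bdc' -> no
  Pos 9: window 'dcd' -> no
  Pos 10: window 'cdd' -> no
  Pos 11: window 'ddb' -> no
  Pos 12: window 'dbb' -> no
  Pos 13: window 'bb' -> no
  Pos 14: window 'b' -> no
Total matches: 2

2


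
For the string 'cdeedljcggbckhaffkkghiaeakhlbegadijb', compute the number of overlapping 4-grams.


String 'cdeedljcggbckhaffkkghiaeakhlbegadijb' has length L = 36.
Number of overlapping n-grams = L - n + 1
Substituting: 36 - 4 + 1 = 33

33


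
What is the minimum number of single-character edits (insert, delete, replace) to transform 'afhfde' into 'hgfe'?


Building DP table for s1='afhfde' (len 6) and s2='hgfe' (len 4):
       h  g  f  e
    0  1  2  3  4
  a 1  1  2  3  4
  f 2  2  2  2  3
  h 3  2  3  3  3
  f 4  3  3  3  4
  d 5  4  4  4  4
  e 6  5  5  5  4
Edit distance = dp[6][4] = 4

4


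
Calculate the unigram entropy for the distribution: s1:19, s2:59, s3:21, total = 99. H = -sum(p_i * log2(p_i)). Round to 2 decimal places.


Computing entropy H = -sum(p_i * log2(p_i)):
  s1: p = 19/99 = 0.1919, -p*log2(p) = 0.4570
  s2: p = 59/99 = 0.5960, -p*log2(p) = 0.4450
  s3: p = 21/99 = 0.2121, -p*log2(p) = 0.4745
H = sum of terms = 1.3765
Rounded to 2 decimals: 1.38

1.38


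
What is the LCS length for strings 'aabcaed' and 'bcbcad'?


DP table for LCS of 'aabcaed' and 'bcbcad':
       b  c  b  c  a  d
    0  0  0  0  0  0  0
  a 0  0  0  0  0  1  1
  a 0  0  0  0  0  1  1
  b 0  1  1  1  1  1  1
  c 0  1  2  2  2  2  2
  a 0  1  2  2  2  3  3
  e 0  1  2  2  2  3  3
  d 0  1  2  2  2  3  4
LCS: 'bcad'
LCS length = 4

4


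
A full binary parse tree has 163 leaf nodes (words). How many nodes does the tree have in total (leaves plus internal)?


Leaf nodes (terminals): 163
Internal nodes = n - 1 = 163 - 1 = 162
Total = leaves + internal = 163 + 162 = 325

325


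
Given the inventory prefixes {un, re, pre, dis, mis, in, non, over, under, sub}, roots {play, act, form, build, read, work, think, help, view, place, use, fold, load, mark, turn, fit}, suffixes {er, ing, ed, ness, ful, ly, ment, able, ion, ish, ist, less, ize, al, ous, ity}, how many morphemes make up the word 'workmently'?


Segmenting 'workmently' against the inventory:
  'work' -> root (morpheme 1)
  'ment' -> suffix (morpheme 2)
  'ly' -> suffix (morpheme 3)
Total morphemes: 3

3


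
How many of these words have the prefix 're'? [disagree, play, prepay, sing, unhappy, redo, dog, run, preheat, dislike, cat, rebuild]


Checking each word for prefix 're':
  'disagree' -> no (count: 0)
  'play' -> no (count: 0)
  'prepay' -> no (count: 0)
  'sing' -> no (count: 0)
  'unhappy' -> no (count: 0)
  'redo' -> YES, starts with 're' (count: 1)
  'dog' -> no (count: 1)
  'run' -> no (count: 1)
  'preheat' -> no (count: 1)
  'dislike' -> no (count: 1)
  'cat' -> no (count: 1)
  'rebuild' -> YES, starts with 're' (count: 2)
Total with prefix 're': 2

2


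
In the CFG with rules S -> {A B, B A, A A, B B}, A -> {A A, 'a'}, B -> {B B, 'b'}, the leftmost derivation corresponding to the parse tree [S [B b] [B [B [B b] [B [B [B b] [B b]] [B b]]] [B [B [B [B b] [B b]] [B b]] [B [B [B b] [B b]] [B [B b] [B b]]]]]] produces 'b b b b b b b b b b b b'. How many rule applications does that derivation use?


Every bracketed nonterminal node [X ...] in the tree is produced by exactly one rule application.
Reading the tree off as a leftmost derivation:
  Step 1: S  =>  B B   (applied S -> B B)
  Step 2: B B  =>  b B   (applied B -> b)
  Step 3: b B  =>  b B B   (applied B -> B B)
  Step 4: b B B  =>  b B B B   (applied B -> B B)
  Step 5: b B B B  =>  b b B B   (applied B -> b)
  Step 6: b b B B  =>  b b B B B   (applied B -> B B)
  Step 7: b b B B B  =>  b b B B B B   (applied B -> B B)
  Step 8: b b B B B B  =>  b b b B B B   (applied B -> b)
  Step 9: b b b B B B  =>  b b b b B B   (applied B -> b)
  Step 10: b b b b B B  =>  b b b b b B   (applied B -> b)
  Step 11: b b b b b B  =>  b b b b b B B   (applied B -> B B)
  Step 12: b b b b b B B  =>  b b b b b B B B   (applied B -> B B)
  Step 13: b b b b b B B B  =>  b b b b b B B B B   (applied B -> B B)
  Step 14: b b b b b B B B B  =>  b b b b b b B B B   (applied B -> b)
  Step 15: b b b b b b B B B  =>  b b b b b b b B B   (applied B -> b)
  Step 16: b b b b b b b B B  =>  b b b b b b b b B   (applied B -> b)
  Step 17: b b b b b b b b B  =>  b b b b b b b b B B   (applied B -> B B)
  Step 18: b b b b b b b b B B  =>  b b b b b b b b B B B   (applied B -> B B)
  Step 19: b b b b b b b b B B B  =>  b b b b b b b b b B B   (applied B -> b)
  Step 20: b b b b b b b b b B B  =>  b b b b b b b b b b B   (applied B -> b)
  Step 21: b b b b b b b b b b B  =>  b b b b b b b b b b B B   (applied B -> B B)
  Step 22: b b b b b b b b b b B B  =>  b b b b b b b b b b b B   (applied B -> b)
  Step 23: b b b b b b b b b b b B  =>  b b b b b b b b b b b b   (applied B -> b)
Final yield: b b b b b b b b b b b b
Total rewrite steps: 23

23


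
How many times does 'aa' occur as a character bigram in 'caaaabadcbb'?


Scanning 'caaaabadcbb' for bigram 'aa':
  Position 0: 'ca' -> no
  Position 1: 'aa' -> MATCH
  Position 2: 'aa' -> MATCH
  Position 3: 'aa' -> MATCH
  Position 4: 'ab' -> no
  Position 5: 'ba' -> no
  Position 6: 'ad' -> no
  Position 7: 'dc' -> no
  Position 8: 'cb' -> no
  Position 9: 'bb' -> no
Total matches: 3

3


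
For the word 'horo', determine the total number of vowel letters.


Scanning each character of 'horo':
  Position 1: 'h' -> consonant (running count: 0)
  Position 2: 'o' -> vowel (running count: 1)
  Position 3: 'r' -> consonant (running count: 1)
  Position 4: 'o' -> vowel (running count: 2)
Total vowels: 2

2
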